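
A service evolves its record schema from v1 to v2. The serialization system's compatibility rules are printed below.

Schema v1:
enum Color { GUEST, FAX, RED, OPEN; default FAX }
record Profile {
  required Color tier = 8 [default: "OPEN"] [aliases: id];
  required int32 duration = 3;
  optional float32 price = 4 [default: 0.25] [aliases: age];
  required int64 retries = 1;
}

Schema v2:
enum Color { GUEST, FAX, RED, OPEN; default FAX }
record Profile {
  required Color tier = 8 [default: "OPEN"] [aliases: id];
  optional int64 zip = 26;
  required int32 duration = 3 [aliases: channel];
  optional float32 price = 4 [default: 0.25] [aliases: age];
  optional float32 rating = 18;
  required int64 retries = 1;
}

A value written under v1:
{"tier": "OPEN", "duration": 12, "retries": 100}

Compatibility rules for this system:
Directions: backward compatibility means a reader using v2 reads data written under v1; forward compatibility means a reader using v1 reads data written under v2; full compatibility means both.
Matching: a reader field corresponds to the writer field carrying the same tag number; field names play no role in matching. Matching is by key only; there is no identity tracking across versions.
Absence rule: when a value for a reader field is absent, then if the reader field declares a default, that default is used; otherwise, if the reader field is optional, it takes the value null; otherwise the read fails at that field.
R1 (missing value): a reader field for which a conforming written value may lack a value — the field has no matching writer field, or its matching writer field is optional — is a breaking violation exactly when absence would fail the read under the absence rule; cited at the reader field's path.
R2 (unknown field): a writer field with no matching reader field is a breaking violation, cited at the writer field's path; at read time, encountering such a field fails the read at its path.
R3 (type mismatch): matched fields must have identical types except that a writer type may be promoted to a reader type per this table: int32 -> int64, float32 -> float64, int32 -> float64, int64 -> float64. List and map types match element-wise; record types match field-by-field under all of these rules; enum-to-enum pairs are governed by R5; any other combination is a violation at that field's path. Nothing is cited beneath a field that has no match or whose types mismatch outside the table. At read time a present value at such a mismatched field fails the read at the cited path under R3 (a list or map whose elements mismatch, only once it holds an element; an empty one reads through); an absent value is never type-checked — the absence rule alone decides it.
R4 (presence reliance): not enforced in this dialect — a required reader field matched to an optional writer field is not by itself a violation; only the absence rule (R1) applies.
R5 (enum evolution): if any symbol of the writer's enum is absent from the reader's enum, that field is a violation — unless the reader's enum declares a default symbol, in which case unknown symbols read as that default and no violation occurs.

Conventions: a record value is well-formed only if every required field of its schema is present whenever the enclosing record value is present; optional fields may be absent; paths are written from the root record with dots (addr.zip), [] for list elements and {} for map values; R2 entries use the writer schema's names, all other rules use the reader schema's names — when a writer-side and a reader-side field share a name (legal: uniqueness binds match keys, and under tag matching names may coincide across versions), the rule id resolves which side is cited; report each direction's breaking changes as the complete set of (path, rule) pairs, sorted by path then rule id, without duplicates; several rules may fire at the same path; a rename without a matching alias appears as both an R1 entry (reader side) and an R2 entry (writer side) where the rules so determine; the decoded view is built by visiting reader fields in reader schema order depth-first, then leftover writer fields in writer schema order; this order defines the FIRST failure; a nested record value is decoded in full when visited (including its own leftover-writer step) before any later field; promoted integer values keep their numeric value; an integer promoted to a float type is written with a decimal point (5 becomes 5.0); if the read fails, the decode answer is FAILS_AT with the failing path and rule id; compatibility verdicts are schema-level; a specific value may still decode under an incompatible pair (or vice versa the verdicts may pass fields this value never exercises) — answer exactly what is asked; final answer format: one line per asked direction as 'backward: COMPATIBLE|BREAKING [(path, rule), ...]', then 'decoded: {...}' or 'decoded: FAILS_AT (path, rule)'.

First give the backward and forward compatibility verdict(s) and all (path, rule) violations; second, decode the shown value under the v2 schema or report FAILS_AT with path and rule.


backward: COMPATIBLE []; forward: BREAKING [(rating, R2), (zip, R2)]; decoded: {"tier": "OPEN", "zip": null, "duration": 12, "price": 0.25, "rating": null, "retries": 100}

in Profile below, arrows point writer -> reader
backward for Profile (reader v2, writer v1):
  tier <- tier (Color -> Color, writer required)
  zip: no writer-side match
  duration <- duration (int32 -> int32, writer required)
  price <- price (float32 -> float32, writer optional)
  rating: no writer-side match
  retries <- retries (int64 -> int64, writer required)
  => no violations; backward on Profile: COMPATIBLE
forward for Profile (reader v1, writer v2):
  tier <- tier (Color -> Color, writer required)
  duration <- duration (int32 -> int32, writer required)
  price <- price (float32 -> float32, writer optional)
  retries <- retries (int64 -> int64, writer required)
  writer field zip has no reader counterpart
  writer field rating has no reader counterpart
  breaking: (rating, R2)
  breaking: (zip, R2)
  forward on Profile therefore BREAKING (2)
decode (reader v2):
  tier := "OPEN"
  zip := null (absent, optional -> null)
  duration := 12
  price := 0.25 (absent -> default)
  rating := null (absent, optional -> null)
  retries := 100
  => decoded: {"tier": "OPEN", "zip": null, "duration": 12, "price": 0.25, "rating": null, "retries": 100}


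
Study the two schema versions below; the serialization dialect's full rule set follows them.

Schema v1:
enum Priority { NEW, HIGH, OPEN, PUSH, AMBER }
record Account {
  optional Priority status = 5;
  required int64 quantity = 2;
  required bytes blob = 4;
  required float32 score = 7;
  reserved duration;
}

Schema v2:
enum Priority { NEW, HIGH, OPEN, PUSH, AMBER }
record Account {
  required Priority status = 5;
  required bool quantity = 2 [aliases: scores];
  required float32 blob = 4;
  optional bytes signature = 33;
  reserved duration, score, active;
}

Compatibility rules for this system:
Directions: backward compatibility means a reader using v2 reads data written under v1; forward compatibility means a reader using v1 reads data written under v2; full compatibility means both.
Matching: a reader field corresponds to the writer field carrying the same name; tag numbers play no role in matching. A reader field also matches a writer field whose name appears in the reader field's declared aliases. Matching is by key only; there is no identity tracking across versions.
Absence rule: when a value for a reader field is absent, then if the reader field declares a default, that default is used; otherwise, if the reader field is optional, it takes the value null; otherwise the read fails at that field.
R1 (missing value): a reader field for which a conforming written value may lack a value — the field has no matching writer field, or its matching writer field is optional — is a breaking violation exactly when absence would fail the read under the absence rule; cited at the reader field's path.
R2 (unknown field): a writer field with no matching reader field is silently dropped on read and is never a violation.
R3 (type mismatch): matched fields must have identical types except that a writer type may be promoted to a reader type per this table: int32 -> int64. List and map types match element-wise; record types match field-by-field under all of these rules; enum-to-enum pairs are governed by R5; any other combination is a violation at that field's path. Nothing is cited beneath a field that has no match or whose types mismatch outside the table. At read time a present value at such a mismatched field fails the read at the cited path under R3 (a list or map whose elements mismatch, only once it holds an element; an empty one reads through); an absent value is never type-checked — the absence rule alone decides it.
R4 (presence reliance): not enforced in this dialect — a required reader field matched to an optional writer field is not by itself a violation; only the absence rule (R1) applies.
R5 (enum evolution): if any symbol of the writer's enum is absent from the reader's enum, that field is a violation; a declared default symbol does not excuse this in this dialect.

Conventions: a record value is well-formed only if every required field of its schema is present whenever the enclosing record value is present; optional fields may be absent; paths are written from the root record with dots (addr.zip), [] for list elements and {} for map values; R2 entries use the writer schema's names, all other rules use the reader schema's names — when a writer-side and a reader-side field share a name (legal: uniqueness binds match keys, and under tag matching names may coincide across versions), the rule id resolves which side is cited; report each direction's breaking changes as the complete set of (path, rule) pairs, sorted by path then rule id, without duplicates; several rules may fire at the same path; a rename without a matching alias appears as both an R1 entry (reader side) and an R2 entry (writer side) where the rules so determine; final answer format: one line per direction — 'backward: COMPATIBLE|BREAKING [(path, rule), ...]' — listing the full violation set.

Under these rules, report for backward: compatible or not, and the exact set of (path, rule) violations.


backward: BREAKING [(blob, R3), (quantity, R3), (status, R1)]

each type pair in Account: writer, then reader
backward for Account (reader v2, writer v1):
  status: paired with writer status (Priority -> Priority; writer optional)
  quantity: paired with writer quantity (int64 -> bool; writer required)
  blob: paired with writer blob (bytes -> float32; writer required)
  signature has no writer counterpart
  score (writer side), unknown to reader
  breaking: (blob, R3)
  breaking: (quantity, R3)
  breaking: (status, R1)
  backward on Account therefore BREAKING (3)
the other Account changes do not affect what is asked:
  removed field score from record Account (its key "score" joins the reserved list) -> its effect on Account is confined to the forward direction, not asked
  added field signature to record Account: optional bytes, tag 33 (in v2 it sits last) -> triggers nothing under Account's printed rules — same verdict


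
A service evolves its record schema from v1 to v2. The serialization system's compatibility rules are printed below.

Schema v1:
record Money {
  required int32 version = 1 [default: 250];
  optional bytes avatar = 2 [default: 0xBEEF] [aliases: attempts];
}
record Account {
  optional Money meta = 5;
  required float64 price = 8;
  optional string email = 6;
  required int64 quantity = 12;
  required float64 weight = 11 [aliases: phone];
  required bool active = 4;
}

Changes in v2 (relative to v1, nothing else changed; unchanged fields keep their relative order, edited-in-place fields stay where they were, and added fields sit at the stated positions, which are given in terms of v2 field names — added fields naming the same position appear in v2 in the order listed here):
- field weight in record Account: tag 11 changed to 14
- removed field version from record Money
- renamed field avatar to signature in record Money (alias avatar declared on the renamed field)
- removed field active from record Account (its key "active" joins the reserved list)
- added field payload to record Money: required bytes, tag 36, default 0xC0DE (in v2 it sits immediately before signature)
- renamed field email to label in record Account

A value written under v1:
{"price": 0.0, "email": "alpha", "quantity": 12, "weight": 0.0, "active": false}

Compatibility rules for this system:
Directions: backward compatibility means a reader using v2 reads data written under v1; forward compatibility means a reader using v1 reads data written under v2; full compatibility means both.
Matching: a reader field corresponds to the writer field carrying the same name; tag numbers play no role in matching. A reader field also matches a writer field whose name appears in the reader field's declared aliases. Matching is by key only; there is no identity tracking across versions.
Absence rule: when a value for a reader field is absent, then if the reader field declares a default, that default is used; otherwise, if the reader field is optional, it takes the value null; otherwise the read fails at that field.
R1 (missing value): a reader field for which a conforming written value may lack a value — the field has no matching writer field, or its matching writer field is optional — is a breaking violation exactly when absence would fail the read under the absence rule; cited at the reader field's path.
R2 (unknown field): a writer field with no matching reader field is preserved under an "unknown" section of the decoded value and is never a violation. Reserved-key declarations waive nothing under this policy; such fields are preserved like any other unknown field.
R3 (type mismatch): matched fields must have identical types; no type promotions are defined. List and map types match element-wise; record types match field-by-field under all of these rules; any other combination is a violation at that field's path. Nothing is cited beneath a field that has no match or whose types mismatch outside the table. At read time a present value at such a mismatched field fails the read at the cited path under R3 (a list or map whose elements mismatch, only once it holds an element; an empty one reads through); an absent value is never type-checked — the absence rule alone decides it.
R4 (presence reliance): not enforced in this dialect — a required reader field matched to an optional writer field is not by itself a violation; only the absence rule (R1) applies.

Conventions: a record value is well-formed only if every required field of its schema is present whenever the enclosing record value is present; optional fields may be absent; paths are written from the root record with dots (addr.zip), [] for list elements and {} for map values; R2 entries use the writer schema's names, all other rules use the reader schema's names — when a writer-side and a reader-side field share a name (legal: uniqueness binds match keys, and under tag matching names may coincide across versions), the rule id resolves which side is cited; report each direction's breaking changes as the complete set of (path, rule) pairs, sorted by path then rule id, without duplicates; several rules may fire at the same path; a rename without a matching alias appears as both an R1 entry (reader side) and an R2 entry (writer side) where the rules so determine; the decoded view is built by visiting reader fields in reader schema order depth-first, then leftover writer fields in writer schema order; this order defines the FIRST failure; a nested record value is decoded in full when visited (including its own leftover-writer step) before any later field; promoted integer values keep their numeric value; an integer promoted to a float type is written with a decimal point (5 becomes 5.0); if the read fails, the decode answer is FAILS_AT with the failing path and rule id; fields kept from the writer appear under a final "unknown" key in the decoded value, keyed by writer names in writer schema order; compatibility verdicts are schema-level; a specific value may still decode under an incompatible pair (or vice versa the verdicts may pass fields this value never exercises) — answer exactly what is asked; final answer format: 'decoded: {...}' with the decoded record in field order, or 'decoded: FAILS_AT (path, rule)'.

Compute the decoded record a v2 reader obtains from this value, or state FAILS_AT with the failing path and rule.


decoded: {"meta": null, "price": 0.0, "label": null, "quantity": 12, "weight": 0.0, "unknown": {"email": "alpha", "active": false}}

arrows below run writer -> reader for Account
decode walk for Account under reader schema v2:
  meta := null (absent, optional -> null)
  price := 0.0
  label := null (absent, optional -> null)
  quantity := 12
  weight := 0.0
  writer email: kept under "unknown"
  writer active: kept under "unknown"
  => decoded: {"meta": null, "price": 0.0, "label": null, "quantity": 12, "weight": 0.0, "unknown": {"email": "alpha", "active": false}}
the other Account changes do not affect what is asked:
  field weight in record Account: tag 11 changed to 14 -> inert under this dialect — no rule fires on Account and the result does not move
  removed field version from record Money -> inert under this dialect — no rule fires on Account and the result does not move
  renamed field avatar to signature in record Money (alias avatar declared on the renamed field) -> inert under this dialect — no rule fires on Account and the result does not move
  added field payload to record Money: required bytes, tag 36, default 0xC0DE (in v2 it sits immediately before signature) -> inert under this dialect — no rule fires on Account and the result does not move


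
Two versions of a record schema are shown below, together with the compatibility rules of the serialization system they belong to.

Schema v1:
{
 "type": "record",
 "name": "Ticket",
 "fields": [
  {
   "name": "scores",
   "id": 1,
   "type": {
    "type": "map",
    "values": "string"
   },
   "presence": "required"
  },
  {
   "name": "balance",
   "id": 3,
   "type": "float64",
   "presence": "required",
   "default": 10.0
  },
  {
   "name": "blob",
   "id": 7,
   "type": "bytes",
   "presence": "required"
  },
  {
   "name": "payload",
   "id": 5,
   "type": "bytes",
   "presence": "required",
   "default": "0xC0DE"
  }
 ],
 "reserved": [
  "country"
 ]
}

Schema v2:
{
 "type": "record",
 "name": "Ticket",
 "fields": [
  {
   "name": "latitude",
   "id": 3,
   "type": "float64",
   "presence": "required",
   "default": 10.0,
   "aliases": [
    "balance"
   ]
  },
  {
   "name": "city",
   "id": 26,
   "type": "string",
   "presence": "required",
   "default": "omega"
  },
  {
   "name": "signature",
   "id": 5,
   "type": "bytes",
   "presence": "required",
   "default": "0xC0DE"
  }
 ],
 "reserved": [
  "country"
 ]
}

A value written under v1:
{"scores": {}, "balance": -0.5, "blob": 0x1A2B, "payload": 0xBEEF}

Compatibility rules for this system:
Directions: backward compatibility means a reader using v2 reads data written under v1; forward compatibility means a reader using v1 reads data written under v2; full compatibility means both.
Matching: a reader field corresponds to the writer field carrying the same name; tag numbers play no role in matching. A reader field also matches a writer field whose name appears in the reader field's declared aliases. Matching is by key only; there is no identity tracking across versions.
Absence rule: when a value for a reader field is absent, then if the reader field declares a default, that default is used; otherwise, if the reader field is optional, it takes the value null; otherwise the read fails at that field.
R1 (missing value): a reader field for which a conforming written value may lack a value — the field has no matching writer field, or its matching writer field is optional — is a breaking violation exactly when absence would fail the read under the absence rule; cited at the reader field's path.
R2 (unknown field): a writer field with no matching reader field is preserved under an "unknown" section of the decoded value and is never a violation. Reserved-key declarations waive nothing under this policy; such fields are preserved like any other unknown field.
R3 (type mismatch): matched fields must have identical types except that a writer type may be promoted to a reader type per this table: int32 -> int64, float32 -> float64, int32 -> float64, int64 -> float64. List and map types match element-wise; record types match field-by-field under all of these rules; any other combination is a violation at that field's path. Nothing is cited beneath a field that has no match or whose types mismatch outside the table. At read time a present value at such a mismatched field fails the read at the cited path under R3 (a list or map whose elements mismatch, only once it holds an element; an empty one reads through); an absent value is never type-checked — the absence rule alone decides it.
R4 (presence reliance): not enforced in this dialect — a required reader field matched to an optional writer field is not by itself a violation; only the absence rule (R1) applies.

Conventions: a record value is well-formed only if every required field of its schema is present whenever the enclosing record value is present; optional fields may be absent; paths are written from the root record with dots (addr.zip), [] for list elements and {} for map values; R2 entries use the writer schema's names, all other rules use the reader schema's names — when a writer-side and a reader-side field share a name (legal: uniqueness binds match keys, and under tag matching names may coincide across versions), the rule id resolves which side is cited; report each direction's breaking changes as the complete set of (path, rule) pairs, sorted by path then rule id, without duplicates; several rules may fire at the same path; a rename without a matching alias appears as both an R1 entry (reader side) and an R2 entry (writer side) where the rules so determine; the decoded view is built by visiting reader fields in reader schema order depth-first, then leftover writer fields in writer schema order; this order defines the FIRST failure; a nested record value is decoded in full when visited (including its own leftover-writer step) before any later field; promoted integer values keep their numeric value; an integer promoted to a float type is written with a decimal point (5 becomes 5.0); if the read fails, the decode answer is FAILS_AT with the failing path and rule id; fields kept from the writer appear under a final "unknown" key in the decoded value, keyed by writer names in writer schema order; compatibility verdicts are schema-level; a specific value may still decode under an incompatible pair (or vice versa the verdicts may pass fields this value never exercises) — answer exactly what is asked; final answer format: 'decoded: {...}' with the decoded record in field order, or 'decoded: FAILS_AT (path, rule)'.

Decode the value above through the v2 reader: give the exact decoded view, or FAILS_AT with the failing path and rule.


in Ticket below, arrows point writer -> reader
migrating the Ticket value to v2:
  latitude := -0.5 (from writer balance)
  city := "omega" (no value, default fills)
  signature := 0xC0DE (no value, default fills)
  writer scores: kept under "unknown"
  writer blob: kept under "unknown"
  writer payload: kept under "unknown"
  => decoded: {"latitude": -0.5, "city": "omega", "signature": 0xC0DE, "unknown": {"scores": {}, "blob": 0x1A2B, "payload": 0xBEEF}}

decoded: {"latitude": -0.5, "city": "omega", "signature": 0xC0DE, "unknown": {"scores": {}, "blob": 0x1A2B, "payload": 0xBEEF}}


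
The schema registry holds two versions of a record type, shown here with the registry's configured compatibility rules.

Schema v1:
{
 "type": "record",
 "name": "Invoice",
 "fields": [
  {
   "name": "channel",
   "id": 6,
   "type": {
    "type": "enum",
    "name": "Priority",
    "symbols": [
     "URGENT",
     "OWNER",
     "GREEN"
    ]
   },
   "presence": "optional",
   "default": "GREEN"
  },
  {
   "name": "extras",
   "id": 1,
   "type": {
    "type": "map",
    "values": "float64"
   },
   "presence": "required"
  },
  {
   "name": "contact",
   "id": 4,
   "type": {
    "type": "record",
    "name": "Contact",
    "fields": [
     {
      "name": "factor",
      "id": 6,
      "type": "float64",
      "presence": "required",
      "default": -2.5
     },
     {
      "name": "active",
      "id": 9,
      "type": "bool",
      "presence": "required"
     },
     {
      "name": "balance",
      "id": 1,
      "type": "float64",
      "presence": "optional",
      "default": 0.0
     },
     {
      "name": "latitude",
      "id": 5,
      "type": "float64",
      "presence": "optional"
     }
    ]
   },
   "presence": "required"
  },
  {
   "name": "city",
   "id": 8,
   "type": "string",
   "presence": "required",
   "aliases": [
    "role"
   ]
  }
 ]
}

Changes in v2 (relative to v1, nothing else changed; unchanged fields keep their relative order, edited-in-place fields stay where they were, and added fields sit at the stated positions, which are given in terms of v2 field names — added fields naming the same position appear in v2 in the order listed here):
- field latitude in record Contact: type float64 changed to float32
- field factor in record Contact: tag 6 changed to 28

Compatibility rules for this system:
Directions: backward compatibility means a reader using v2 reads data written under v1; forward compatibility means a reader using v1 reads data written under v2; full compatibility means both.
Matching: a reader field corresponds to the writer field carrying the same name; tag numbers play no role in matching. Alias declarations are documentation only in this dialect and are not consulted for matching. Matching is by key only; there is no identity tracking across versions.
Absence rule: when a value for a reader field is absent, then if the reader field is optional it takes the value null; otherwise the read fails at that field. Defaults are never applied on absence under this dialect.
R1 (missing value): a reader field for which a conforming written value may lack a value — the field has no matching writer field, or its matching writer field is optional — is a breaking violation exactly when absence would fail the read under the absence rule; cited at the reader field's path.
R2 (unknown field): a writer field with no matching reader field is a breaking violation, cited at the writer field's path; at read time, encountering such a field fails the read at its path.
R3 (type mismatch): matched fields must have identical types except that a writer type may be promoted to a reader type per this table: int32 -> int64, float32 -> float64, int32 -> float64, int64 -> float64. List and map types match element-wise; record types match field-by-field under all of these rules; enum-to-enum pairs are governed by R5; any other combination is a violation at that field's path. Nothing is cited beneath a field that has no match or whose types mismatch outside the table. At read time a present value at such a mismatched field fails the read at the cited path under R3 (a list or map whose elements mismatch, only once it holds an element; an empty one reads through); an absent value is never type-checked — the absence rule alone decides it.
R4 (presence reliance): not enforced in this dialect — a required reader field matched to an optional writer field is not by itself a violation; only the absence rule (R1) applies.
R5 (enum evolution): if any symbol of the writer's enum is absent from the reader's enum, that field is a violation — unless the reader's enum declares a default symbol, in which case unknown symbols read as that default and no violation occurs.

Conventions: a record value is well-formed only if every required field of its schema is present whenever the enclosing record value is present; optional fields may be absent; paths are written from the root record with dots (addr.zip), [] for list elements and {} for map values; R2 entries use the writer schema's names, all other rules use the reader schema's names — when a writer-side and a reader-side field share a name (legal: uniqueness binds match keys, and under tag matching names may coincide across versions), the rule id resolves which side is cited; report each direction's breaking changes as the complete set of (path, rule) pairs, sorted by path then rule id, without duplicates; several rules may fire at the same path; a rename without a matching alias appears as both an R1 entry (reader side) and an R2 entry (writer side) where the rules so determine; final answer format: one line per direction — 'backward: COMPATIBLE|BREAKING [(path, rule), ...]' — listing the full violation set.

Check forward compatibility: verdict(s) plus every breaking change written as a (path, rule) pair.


in Invoice below, arrows point writer -> reader
forward analysis of Invoice with v1 as reader and v2 as writer:
  channel <- channel (Priority -> Priority, writer optional)
  extras <- extras (map<string, float64> -> map<string, float64>, writer required)
  contact <- contact (Contact -> Contact, writer required)
  city <- city (string -> string, writer required)
  contact.factor <- contact.factor (float64 -> float64, writer required)
  contact.active <- contact.active (bool -> bool, writer required)
  contact.balance <- contact.balance (float64 -> float64, writer optional)
  contact.latitude <- contact.latitude (float32 -> float64, writer optional)
  nothing fires on Invoice: forward is COMPATIBLE
ruling out the remaining Invoice differences:
  field latitude in record Contact: type float64 changed to float32 -> its effect on Invoice is confined to the backward direction, not asked
  field factor in record Contact: tag 6 changed to 28 -> triggers nothing under Invoice's printed rules — same verdict

forward: COMPATIBLE []


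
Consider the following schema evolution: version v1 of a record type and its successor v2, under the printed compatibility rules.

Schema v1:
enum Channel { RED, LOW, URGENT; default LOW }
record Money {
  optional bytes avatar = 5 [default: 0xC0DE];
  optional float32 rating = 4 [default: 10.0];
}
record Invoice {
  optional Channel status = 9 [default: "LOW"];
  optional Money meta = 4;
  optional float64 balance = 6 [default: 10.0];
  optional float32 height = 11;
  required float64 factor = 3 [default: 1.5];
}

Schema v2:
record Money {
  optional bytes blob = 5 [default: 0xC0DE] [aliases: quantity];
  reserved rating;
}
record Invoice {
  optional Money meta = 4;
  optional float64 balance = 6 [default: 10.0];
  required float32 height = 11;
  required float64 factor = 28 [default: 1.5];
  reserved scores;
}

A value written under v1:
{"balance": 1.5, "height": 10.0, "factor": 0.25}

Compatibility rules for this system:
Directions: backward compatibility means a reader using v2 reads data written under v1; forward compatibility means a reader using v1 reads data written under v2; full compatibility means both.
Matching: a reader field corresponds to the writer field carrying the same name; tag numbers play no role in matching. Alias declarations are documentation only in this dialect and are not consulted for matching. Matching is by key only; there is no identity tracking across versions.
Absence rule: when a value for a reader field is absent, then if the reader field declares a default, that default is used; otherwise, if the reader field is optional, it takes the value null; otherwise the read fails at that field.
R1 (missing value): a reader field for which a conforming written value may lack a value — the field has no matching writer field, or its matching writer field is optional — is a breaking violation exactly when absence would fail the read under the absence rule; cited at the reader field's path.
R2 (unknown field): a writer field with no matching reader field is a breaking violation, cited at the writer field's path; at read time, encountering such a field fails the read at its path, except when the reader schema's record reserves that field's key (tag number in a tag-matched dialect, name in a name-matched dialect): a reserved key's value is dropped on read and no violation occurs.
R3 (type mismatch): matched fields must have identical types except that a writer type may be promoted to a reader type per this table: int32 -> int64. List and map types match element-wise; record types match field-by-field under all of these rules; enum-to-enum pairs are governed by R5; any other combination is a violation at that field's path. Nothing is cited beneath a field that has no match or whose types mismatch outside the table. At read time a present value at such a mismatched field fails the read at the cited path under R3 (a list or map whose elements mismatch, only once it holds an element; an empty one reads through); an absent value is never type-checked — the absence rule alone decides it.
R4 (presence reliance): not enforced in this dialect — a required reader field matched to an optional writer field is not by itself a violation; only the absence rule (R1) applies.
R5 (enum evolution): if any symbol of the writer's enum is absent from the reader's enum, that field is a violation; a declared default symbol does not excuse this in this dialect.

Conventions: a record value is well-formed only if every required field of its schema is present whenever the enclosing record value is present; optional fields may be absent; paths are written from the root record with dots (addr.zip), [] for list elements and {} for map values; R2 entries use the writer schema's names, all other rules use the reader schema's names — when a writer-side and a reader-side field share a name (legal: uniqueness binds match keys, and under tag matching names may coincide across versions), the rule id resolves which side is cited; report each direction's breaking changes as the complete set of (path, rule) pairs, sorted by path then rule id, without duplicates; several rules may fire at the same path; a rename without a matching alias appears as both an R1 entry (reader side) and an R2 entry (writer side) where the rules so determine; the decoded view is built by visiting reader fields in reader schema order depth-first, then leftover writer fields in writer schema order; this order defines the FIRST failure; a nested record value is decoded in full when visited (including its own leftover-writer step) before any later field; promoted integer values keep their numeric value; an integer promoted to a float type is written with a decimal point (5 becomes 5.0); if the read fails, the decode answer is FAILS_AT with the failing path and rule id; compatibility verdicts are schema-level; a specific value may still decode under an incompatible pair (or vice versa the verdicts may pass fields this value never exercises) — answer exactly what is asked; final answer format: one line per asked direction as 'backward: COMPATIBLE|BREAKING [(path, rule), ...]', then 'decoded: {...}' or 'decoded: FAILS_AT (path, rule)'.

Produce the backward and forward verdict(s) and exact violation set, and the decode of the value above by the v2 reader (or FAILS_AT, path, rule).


backward: BREAKING [(height, R1), (meta.avatar, R2), (status, R2)]; forward: BREAKING [(meta.blob, R2)]; decoded: {"meta": null, "balance": 1.5, "height": 10.0, "factor": 0.25}

each type pair in Invoice: writer, then reader
backward on Invoice — v2 reading data written by v1:
  writer optional, Money -> Money: reader meta maps from writer meta
  writer optional, float64 -> float64: reader balance maps from writer balance
  writer optional, float32 -> float32: reader height maps from writer height
  writer required, float64 -> float64: reader factor maps from writer factor
  writer field status has no reader counterpart
  meta.blob: no writer-side match
  writer field meta.avatar has no reader counterpart
  writer field meta.rating has no reader counterpart
  R1 fires at height
  R2 fires at meta.avatar
  R2 fires at status
  => backward verdict for Invoice: BREAKING, 3 violation(s)
forward on Invoice — v1 reading data written by v2:
  status: no writer-side match
  writer optional, Money -> Money: reader meta maps from writer meta
  writer optional, float64 -> float64: reader balance maps from writer balance
  writer required, float32 -> float32: reader height maps from writer height
  writer required, float64 -> float64: reader factor maps from writer factor
  meta.avatar: no writer-side match
  meta.rating: no writer-side match
  writer field meta.blob has no reader counterpart
  R2 fires at meta.blob
  => forward verdict for Invoice: BREAKING, 1 violation(s)
decode (reader v2):
  meta := null (missing; optional => null)
  balance := 1.5
  height := 10.0
  factor := 0.25
  => decoded: {"meta": null, "balance": 1.5, "height": 10.0, "factor": 0.25}


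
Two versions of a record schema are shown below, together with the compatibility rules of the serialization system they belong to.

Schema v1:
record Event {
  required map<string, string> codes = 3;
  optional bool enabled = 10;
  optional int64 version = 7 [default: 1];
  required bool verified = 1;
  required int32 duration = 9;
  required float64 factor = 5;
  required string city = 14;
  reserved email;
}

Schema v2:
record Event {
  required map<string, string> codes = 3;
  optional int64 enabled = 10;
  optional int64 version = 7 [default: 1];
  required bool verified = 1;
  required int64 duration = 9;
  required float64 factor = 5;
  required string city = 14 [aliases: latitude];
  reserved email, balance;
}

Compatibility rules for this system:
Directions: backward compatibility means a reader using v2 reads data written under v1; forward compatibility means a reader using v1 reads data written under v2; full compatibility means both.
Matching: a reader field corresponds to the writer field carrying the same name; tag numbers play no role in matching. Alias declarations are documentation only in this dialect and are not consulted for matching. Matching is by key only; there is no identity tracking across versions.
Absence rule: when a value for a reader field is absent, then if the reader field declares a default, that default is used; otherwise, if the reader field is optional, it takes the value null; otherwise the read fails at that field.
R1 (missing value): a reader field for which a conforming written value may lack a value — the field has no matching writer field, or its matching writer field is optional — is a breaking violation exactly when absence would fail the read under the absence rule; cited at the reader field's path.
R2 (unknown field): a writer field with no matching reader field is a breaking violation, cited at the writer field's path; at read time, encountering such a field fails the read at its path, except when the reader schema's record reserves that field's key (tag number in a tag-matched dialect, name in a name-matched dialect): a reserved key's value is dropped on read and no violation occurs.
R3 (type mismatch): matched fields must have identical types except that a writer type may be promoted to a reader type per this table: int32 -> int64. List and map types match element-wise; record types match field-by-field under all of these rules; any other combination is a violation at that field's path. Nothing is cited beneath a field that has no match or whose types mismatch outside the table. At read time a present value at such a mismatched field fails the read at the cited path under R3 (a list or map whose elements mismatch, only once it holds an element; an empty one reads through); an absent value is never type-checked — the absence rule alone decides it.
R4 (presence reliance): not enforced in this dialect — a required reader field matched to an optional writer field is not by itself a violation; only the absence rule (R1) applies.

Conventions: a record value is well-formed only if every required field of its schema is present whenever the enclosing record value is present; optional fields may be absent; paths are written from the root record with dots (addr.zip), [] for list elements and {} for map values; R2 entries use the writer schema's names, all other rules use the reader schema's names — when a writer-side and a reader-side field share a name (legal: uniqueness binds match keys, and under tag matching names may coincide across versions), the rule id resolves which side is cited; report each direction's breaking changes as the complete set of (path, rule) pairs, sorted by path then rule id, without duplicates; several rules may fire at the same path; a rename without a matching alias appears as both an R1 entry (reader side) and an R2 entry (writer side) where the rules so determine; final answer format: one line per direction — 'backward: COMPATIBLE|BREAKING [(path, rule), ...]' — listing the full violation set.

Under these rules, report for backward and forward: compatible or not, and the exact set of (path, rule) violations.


arrows below run writer -> reader for Event
backward analysis of Event with v2 as reader and v1 as writer:
  codes: map<string, string> -> map<string, string>, writer required; from codes
  enabled: bool -> int64, writer optional; from enabled
  version: int64 -> int64, writer optional; from version
  verified: bool -> bool, writer required; from verified
  duration: int32 -> int64, writer required; from duration
  factor: float64 -> float64, writer required; from factor
  city: string -> string, writer required; from city
  rule R3 violated at enabled
  => 1 violation(s): backward is BREAKING for Event
forward analysis of Event with v1 as reader and v2 as writer:
  codes: map<string, string> -> map<string, string>, writer required; from codes
  enabled: int64 -> bool, writer optional; from enabled
  version: int64 -> int64, writer optional; from version
  verified: bool -> bool, writer required; from verified
  duration: int64 -> int32, writer required; from duration
  factor: float64 -> float64, writer required; from factor
  city: string -> string, writer required; from city
  rule R3 violated at duration
  rule R3 violated at enabled
  => 2 violation(s): forward is BREAKING for Event

backward: BREAKING [(enabled, R3)]; forward: BREAKING [(duration, R3), (enabled, R3)]
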